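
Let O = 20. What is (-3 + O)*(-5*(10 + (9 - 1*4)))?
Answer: -1275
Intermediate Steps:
(-3 + O)*(-5*(10 + (9 - 1*4))) = (-3 + 20)*(-5*(10 + (9 - 1*4))) = 17*(-5*(10 + (9 - 4))) = 17*(-5*(10 + 5)) = 17*(-5*15) = 17*(-75) = -1275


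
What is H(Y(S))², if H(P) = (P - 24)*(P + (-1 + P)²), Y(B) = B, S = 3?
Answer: 21609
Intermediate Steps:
H(P) = (-24 + P)*(P + (-1 + P)²)
H(Y(S))² = (-24 + 3³ - 25*3² + 25*3)² = (-24 + 27 - 25*9 + 75)² = (-24 + 27 - 225 + 75)² = (-147)² = 21609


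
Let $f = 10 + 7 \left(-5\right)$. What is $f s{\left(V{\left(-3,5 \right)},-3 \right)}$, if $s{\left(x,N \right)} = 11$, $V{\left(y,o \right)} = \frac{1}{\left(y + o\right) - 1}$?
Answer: $-275$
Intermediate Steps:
$V{\left(y,o \right)} = \frac{1}{-1 + o + y}$ ($V{\left(y,o \right)} = \frac{1}{\left(o + y\right) - 1} = \frac{1}{-1 + o + y}$)
$f = -25$ ($f = 10 - 35 = -25$)
$f s{\left(V{\left(-3,5 \right)},-3 \right)} = \left(-25\right) 11 = -275$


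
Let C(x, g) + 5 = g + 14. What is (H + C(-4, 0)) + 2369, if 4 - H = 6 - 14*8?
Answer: 2488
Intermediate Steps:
C(x, g) = 9 + g (C(x, g) = -5 + (g + 14) = -5 + (14 + g) = 9 + g)
H = 110 (H = 4 - (6 - 14*8) = 4 - (6 - 112) = 4 - 1*(-106) = 4 + 106 = 110)
(H + C(-4, 0)) + 2369 = (110 + (9 + 0)) + 2369 = (110 + 9) + 2369 = 119 + 2369 = 2488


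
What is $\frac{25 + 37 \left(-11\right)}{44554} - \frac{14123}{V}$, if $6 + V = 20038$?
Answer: $- \frac{318444183}{446252864} \approx -0.7136$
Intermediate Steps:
$V = 20032$ ($V = -6 + 20038 = 20032$)
$\frac{25 + 37 \left(-11\right)}{44554} - \frac{14123}{V} = \frac{25 + 37 \left(-11\right)}{44554} - \frac{14123}{20032} = \left(25 - 407\right) \frac{1}{44554} - \frac{14123}{20032} = \left(-382\right) \frac{1}{44554} - \frac{14123}{20032} = - \frac{191}{22277} - \frac{14123}{20032} = - \frac{318444183}{446252864}$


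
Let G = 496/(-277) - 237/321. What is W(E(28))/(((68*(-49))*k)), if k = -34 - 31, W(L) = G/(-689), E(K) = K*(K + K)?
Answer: 14991/884567774636 ≈ 1.6947e-8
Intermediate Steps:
G = -74955/29639 (G = 496*(-1/277) - 237*1/321 = -496/277 - 79/107 = -74955/29639 ≈ -2.5289)
E(K) = 2*K² (E(K) = K*(2*K) = 2*K²)
W(L) = 74955/20421271 (W(L) = -74955/29639/(-689) = -74955/29639*(-1/689) = 74955/20421271)
k = -65
W(E(28))/(((68*(-49))*k)) = 74955/(20421271*(((68*(-49))*(-65)))) = 74955/(20421271*((-3332*(-65)))) = (74955/20421271)/216580 = (74955/20421271)*(1/216580) = 14991/884567774636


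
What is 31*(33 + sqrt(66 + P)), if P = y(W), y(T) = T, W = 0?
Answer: 1023 + 31*sqrt(66) ≈ 1274.8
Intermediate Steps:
P = 0
31*(33 + sqrt(66 + P)) = 31*(33 + sqrt(66 + 0)) = 31*(33 + sqrt(66)) = 1023 + 31*sqrt(66)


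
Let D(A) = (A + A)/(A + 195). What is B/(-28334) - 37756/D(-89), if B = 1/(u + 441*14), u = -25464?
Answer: 1093709449134569/48644094540 ≈ 22484.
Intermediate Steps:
B = -1/19290 (B = 1/(-25464 + 441*14) = 1/(-25464 + 6174) = 1/(-19290) = -1/19290 ≈ -5.1840e-5)
D(A) = 2*A/(195 + A) (D(A) = (2*A)/(195 + A) = 2*A/(195 + A))
B/(-28334) - 37756/D(-89) = -1/19290/(-28334) - 37756/(2*(-89)/(195 - 89)) = -1/19290*(-1/28334) - 37756/(2*(-89)/106) = 1/546562860 - 37756/(2*(-89)*(1/106)) = 1/546562860 - 37756/(-89/53) = 1/546562860 - 37756*(-53/89) = 1/546562860 + 2001068/89 = 1093709449134569/48644094540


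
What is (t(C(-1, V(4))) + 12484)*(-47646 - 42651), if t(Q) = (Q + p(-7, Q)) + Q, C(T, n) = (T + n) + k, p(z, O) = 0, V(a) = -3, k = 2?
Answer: -1126906560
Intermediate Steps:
C(T, n) = 2 + T + n (C(T, n) = (T + n) + 2 = 2 + T + n)
t(Q) = 2*Q (t(Q) = (Q + 0) + Q = Q + Q = 2*Q)
(t(C(-1, V(4))) + 12484)*(-47646 - 42651) = (2*(2 - 1 - 3) + 12484)*(-47646 - 42651) = (2*(-2) + 12484)*(-90297) = (-4 + 12484)*(-90297) = 12480*(-90297) = -1126906560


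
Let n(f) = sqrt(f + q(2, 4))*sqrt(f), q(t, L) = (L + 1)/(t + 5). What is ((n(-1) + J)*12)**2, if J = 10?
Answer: 101088/7 - 2880*sqrt(14)/7 ≈ 12902.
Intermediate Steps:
q(t, L) = (1 + L)/(5 + t)
n(f) = sqrt(f)*sqrt(5/7 + f) (n(f) = sqrt(f + (1 + 4)/(5 + 2))*sqrt(f) = sqrt(f + 5/7)*sqrt(f) = sqrt(5/7 + f)*sqrt(f) = sqrt(f)*sqrt(5/7 + f))
((n(-1) + J)*12)**2 = ((sqrt(7)*sqrt(-1)*sqrt(5 + 7*(-1))/7 + 10)*12)**2 = ((sqrt(7)*I*sqrt(5 - 7)/7 + 10)*12)**2 = ((sqrt(7)*I*sqrt(-2)/7 + 10)*12)**2 = ((sqrt(7)*I*(I*sqrt(2))/7 + 10)*12)**2 = ((-sqrt(14)/7 + 10)*12)**2 = ((10 - sqrt(14)/7)*12)**2 = (120 - 12*sqrt(14)/7)**2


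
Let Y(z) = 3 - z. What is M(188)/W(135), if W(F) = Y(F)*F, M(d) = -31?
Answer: 31/17820 ≈ 0.0017396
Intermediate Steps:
W(F) = F*(3 - F) (W(F) = (3 - F)*F = F*(3 - F))
M(188)/W(135) = -31*1/(135*(3 - 1*135)) = -31*1/(135*(3 - 135)) = -31/(135*(-132)) = -31/(-17820) = -31*(-1/17820) = 31/17820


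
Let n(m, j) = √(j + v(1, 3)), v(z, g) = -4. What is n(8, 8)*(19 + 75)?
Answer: 188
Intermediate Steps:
n(m, j) = √(-4 + j) (n(m, j) = √(j - 4) = √(-4 + j))
n(8, 8)*(19 + 75) = √(-4 + 8)*(19 + 75) = √4*94 = 2*94 = 188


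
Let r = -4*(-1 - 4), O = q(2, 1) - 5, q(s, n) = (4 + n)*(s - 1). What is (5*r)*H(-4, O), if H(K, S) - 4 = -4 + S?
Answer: 0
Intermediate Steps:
q(s, n) = (-1 + s)*(4 + n) (q(s, n) = (4 + n)*(-1 + s) = (-1 + s)*(4 + n))
O = 0 (O = (-4 - 1*1 + 4*2 + 1*2) - 5 = (-4 - 1 + 8 + 2) - 5 = 5 - 5 = 0)
H(K, S) = S (H(K, S) = 4 + (-4 + S) = S)
r = 20 (r = -4*(-5) = 20)
(5*r)*H(-4, O) = (5*20)*0 = 100*0 = 0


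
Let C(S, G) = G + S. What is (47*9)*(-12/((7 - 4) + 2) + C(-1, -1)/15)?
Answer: -5358/5 ≈ -1071.6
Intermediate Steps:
(47*9)*(-12/((7 - 4) + 2) + C(-1, -1)/15) = (47*9)*(-12/((7 - 4) + 2) + (-1 - 1)/15) = 423*(-12/(3 + 2) - 2*1/15) = 423*(-12/5 - 2/15) = 423*(-38/15) = -5358/5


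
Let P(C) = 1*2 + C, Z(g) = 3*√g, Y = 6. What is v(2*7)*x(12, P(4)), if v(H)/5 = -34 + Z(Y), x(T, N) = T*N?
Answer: -12240 + 1080*√6 ≈ -9594.5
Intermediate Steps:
P(C) = 2 + C
x(T, N) = N*T
v(H) = -170 + 15*√6 (v(H) = 5*(-34 + 3*√6) = -170 + 15*√6)
v(2*7)*x(12, P(4)) = (-170 + 15*√6)*((2 + 4)*12) = (-170 + 15*√6)*(6*12) = (-170 + 15*√6)*72 = -12240 + 1080*√6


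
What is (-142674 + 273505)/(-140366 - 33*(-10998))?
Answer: 130831/222568 ≈ 0.58782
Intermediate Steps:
(-142674 + 273505)/(-140366 - 33*(-10998)) = 130831/(-140366 + 362934) = 130831/222568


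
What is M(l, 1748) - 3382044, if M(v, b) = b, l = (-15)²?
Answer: -3380296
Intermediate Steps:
l = 225
M(l, 1748) - 3382044 = 1748 - 3382044 = -3380296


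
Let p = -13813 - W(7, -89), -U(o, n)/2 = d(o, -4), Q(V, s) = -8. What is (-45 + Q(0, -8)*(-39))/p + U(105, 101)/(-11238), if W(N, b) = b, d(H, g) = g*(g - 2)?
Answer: -390299/25705052 ≈ -0.015184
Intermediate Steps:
d(H, g) = g*(-2 + g)
U(o, n) = -48 (U(o, n) = -(-8)*(-2 - 4) = -(-8)*(-6) = -2*24 = -48)
p = -13724 (p = -13813 - 1*(-89) = -13813 + 89 = -13724)
(-45 + Q(0, -8)*(-39))/p + U(105, 101)/(-11238) = (-45 - 8*(-39))/(-13724) - 48/(-11238) = (-45 + 312)*(-1/13724) - 48*(-1/11238) = 267*(-1/13724) + 8/1873 = -267/13724 + 8/1873 = -390299/25705052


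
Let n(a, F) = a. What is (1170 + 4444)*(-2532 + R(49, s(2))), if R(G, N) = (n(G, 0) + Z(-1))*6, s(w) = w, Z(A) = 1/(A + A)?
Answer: -12580974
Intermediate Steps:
Z(A) = 1/(2*A)
R(G, N) = -3 + 6*G (R(G, N) = (G + (1/2)/(-1))*6 = (G + (1/2)*(-1))*6 = (G - 1/2)*6 = (-1/2 + G)*6 = -3 + 6*G)
(1170 + 4444)*(-2532 + R(49, s(2))) = (1170 + 4444)*(-2532 + (-3 + 6*49)) = 5614*(-2532 + (-3 + 294)) = 5614*(-2532 + 291) = 5614*(-2241) = -12580974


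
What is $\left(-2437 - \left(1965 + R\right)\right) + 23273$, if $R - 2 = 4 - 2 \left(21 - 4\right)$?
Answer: $18899$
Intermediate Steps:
$R = -28$ ($R = 2 + \left(4 - 2 \left(21 - 4\right)\right) = 2 + \left(4 - 34\right) = 2 - 30 = -28$)
$\left(-2437 - \left(1965 + R\right)\right) + 23273 = \left(-2437 - 1937\right) + 23273 = -4374 + 23273 = 18899$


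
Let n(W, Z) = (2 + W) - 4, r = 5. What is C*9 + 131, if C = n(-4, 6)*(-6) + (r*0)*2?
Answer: 455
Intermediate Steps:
n(W, Z) = -2 + W
C = 36 (C = (-2 - 4)*(-6) + (5*0)*2 = -6*(-6) + 0*2 = 36 + 0 = 36)
C*9 + 131 = 36*9 + 131 = 324 + 131 = 455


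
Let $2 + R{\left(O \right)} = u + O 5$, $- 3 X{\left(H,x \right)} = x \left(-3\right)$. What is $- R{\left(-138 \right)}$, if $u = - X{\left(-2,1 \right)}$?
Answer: $693$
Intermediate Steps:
$X{\left(H,x \right)} = x$ ($X{\left(H,x \right)} = - \frac{x \left(-3\right)}{3} = - \frac{\left(-3\right) x}{3} = x$)
$u = -1$ ($u = \left(-1\right) 1 = -1$)
$R{\left(O \right)} = -3 + 5 O$ ($R{\left(O \right)} = -2 + \left(-1 + O 5\right) = -2 + \left(-1 + 5 O\right) = -3 + 5 O$)
$- R{\left(-138 \right)} = - (-3 + 5 \left(-138\right)) = - (-3 - 690) = \left(-1\right) \left(-693\right) = 693$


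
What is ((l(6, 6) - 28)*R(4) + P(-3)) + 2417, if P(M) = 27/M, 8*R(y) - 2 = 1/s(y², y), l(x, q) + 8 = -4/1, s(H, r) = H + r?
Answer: 9591/4 ≈ 2397.8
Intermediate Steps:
l(x, q) = -12 (l(x, q) = -8 - 4/1 = -8 - 4*1 = -8 - 4 = -12)
R(y) = ¼ + 1/(8*(y + y²)) (R(y) = ¼ + 1/(8*(y² + y)) = ¼ + 1/(8*(y + y²)))
((l(6, 6) - 28)*R(4) + P(-3)) + 2417 = ((-12 - 28)*((⅛)*(1 + 2*4 + 2*4²)/(4*(1 + 4))) + 27/(-3)) + 2417 = (-5*(1 + 8 + 2*16)/(4*5) + 27*(-⅓)) + 2417 = (-5*(1 + 8 + 32)/(4*5) - 9) + 2417 = (-5*41/(4*5) - 9) + 2417 = (-40*41/160 - 9) + 2417 = (-41/4 - 9) + 2417 = -77/4 + 2417 = 9591/4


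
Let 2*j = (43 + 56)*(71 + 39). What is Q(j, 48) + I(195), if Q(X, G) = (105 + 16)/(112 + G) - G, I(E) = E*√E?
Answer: -7559/160 + 195*√195 ≈ 2675.8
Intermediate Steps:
j = 5445 (j = ((43 + 56)*(71 + 39))/2 = (99*110)/2 = (½)*10890 = 5445)
I(E) = E^(3/2)
Q(X, G) = -G + 121/(112 + G) (Q(X, G) = 121/(112 + G) - G = -G + 121/(112 + G))
Q(j, 48) + I(195) = (121 - 1*48² - 112*48)/(112 + 48) + 195^(3/2) = (121 - 1*2304 - 5376)/160 + 195*√195 = (121 - 2304 - 5376)/160 + 195*√195 = (1/160)*(-7559) + 195*√195 = -7559/160 + 195*√195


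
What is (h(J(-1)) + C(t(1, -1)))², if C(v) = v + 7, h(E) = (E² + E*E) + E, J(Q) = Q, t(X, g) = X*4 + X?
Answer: 169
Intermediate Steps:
t(X, g) = 5*X (t(X, g) = 4*X + X = 5*X)
h(E) = E + 2*E² (h(E) = (E² + E²) + E = 2*E² + E = E + 2*E²)
C(v) = 7 + v
(h(J(-1)) + C(t(1, -1)))² = (-(1 + 2*(-1)) + (7 + 5*1))² = (-(1 - 2) + (7 + 5))² = (-1*(-1) + 12)² = (1 + 12)² = 13² = 169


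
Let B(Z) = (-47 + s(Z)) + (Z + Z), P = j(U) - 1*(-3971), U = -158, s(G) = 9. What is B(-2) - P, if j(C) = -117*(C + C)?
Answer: -40985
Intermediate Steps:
j(C) = -234*C
P = 40943 (P = -234*(-158) - 1*(-3971) = 36972 + 3971 = 40943)
B(Z) = -38 + 2*Z (B(Z) = (-47 + 9) + (Z + Z) = -38 + 2*Z)
B(-2) - P = (-38 + 2*(-2)) - 1*40943 = (-38 - 4) - 40943 = -42 - 40943 = -40985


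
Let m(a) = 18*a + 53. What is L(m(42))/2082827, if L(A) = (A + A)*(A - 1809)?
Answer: -1618000/2082827 ≈ -0.77683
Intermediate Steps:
m(a) = 53 + 18*a
L(A) = 2*A*(-1809 + A) (L(A) = (2*A)*(-1809 + A) = 2*A*(-1809 + A))
L(m(42))/2082827 = (2*(53 + 18*42)*(-1809 + (53 + 18*42)))/2082827 = (2*(53 + 756)*(-1809 + (53 + 756)))*(1/2082827) = (2*809*(-1809 + 809))*(1/2082827) = (2*809*(-1000))*(1/2082827) = -1618000*1/2082827 = -1618000/2082827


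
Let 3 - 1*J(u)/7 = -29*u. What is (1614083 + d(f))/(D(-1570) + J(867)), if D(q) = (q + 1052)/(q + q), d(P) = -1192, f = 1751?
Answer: 361748410/39479257 ≈ 9.1630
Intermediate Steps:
D(q) = (1052 + q)/(2*q) (D(q) = (1052 + q)/((2*q)) = (1052 + q)*(1/(2*q)) = (1052 + q)/(2*q))
J(u) = 21 + 203*u (J(u) = 21 - (-203)*u = 21 + 203*u)
(1614083 + d(f))/(D(-1570) + J(867)) = (1614083 - 1192)/((½)*(1052 - 1570)/(-1570) + (21 + 203*867)) = 1612891/((½)*(-1/1570)*(-518) + (21 + 176001)) = 1612891/(259/1570 + 176022) = 1612891/(276354799/1570) = 1612891*(1570/276354799) = 361748410/39479257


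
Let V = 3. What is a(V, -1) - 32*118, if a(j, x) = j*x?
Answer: -3779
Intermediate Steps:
a(V, -1) - 32*118 = 3*(-1) - 32*118 = -3 - 3776 = -3779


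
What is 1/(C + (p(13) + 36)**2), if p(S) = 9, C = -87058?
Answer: -1/85033 ≈ -1.1760e-5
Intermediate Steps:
1/(C + (p(13) + 36)**2) = 1/(-87058 + (9 + 36)**2) = 1/(-87058 + 45**2) = 1/(-87058 + 2025) = 1/(-85033) = -1/85033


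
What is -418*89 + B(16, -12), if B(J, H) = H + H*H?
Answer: -37070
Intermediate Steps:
B(J, H) = H + H²
-418*89 + B(16, -12) = -418*89 - 12*(1 - 12) = -37202 - 12*(-11) = -37202 + 132 = -37070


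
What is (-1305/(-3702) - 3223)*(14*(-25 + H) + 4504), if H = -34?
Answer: -7313237733/617 ≈ -1.1853e+7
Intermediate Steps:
(-1305/(-3702) - 3223)*(14*(-25 + H) + 4504) = (-1305/(-3702) - 3223)*(14*(-25 - 34) + 4504) = (-1305*(-1/3702) - 3223)*(14*(-59) + 4504) = (435/1234 - 3223)*(-826 + 4504) = -3976747/1234*3678 = -7313237733/617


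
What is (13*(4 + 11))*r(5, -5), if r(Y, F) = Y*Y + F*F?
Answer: 9750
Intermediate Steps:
r(Y, F) = F² + Y² (r(Y, F) = Y² + F² = F² + Y²)
(13*(4 + 11))*r(5, -5) = (13*(4 + 11))*((-5)² + 5²) = (13*15)*(25 + 25) = 195*50 = 9750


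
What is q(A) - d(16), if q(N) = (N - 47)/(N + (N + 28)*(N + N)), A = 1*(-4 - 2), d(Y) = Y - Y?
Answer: 53/270 ≈ 0.19630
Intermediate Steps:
d(Y) = 0
A = -6 (A = 1*(-6) = -6)
q(N) = (-47 + N)/(N + 2*N*(28 + N)) (q(N) = (-47 + N)/(N + (28 + N)*(2*N)) = (-47 + N)/(N + 2*N*(28 + N)))
q(A) - d(16) = (-47 - 6)/((-6)*(57 + 2*(-6))) - 1*0 = -⅙*(-53)/(57 - 12) + 0 = -⅙*(-53)/45 + 0 = -⅙*1/45*(-53) + 0 = 53/270 + 0 = 53/270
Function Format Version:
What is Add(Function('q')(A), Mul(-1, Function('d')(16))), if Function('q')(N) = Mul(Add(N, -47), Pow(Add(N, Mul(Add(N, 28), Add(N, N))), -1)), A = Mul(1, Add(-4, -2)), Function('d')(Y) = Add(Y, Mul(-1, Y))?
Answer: Rational(53, 270) ≈ 0.19630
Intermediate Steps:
Function('d')(Y) = 0
A = -6 (A = Mul(1, -6) = -6)
Function('q')(N) = Mul(Pow(Add(N, Mul(2, N, Add(28, N))), -1), Add(-47, N)) (Function('q')(N) = Mul(Add(-47, N), Pow(Add(N, Mul(Add(28, N), Mul(2, N))), -1)) = Mul(Add(-47, N), Pow(Add(N, Mul(2, N, Add(28, N))), -1)) = Mul(Pow(Add(N, Mul(2, N, Add(28, N))), -1), Add(-47, N)))
Add(Function('q')(A), Mul(-1, Function('d')(16))) = Add(Mul(Pow(-6, -1), Pow(Add(57, Mul(2, -6)), -1), Add(-47, -6)), Mul(-1, 0)) = Add(Mul(Rational(-1, 6), Pow(Add(57, -12), -1), -53), 0) = Add(Mul(Rational(-1, 6), Pow(45, -1), -53), 0) = Add(Mul(Rational(-1, 6), Rational(1, 45), -53), 0) = Add(Rational(53, 270), 0) = Rational(53, 270)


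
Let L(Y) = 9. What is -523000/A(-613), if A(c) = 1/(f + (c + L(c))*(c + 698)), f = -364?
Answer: 27041192000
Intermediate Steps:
A(c) = 1/(-364 + (9 + c)*(698 + c)) (A(c) = 1/(-364 + (c + 9)*(c + 698)) = 1/(-364 + (9 + c)*(698 + c)))
-523000/A(-613) = -523000/(1/(5918 + (-613)² + 707*(-613))) = -523000/(1/(5918 + 375769 - 433391)) = -523000/(1/(-51704)) = -523000/(-1/51704) = -523000*(-51704) = 27041192000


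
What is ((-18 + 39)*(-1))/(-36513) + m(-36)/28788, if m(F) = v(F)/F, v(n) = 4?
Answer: 600491/1051136244 ≈ 0.00057128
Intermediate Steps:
m(F) = 4/F
((-18 + 39)*(-1))/(-36513) + m(-36)/28788 = ((-18 + 39)*(-1))/(-36513) + (4/(-36))/28788 = (21*(-1))*(-1/36513) + (4*(-1/36))*(1/28788) = -21*(-1/36513) - ⅑*1/28788 = 7/12171 - 1/259092 = 600491/1051136244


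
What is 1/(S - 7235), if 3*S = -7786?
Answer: -3/29491 ≈ -0.00010173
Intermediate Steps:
S = -7786/3 (S = (⅓)*(-7786) = -7786/3 ≈ -2595.3)
1/(S - 7235) = 1/(-7786/3 - 7235) = 1/(-29491/3) = -3/29491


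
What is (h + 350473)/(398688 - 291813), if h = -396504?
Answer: -46031/106875 ≈ -0.43070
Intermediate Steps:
(h + 350473)/(398688 - 291813) = (-396504 + 350473)/(398688 - 291813) = -46031/106875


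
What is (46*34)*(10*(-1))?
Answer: -15640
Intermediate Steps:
(46*34)*(10*(-1)) = 1564*(-10) = -15640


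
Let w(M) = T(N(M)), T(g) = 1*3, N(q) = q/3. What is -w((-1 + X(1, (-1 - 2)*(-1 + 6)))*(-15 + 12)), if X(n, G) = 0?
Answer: -3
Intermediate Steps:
N(q) = q/3 (N(q) = q*(⅓) = q/3)
T(g) = 3
w(M) = 3
-w((-1 + X(1, (-1 - 2)*(-1 + 6)))*(-15 + 12)) = -1*3 = -3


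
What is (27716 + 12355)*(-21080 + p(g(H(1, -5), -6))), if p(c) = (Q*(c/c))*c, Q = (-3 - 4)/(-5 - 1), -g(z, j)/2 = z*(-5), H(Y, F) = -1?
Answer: -845164175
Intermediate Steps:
g(z, j) = 10*z (g(z, j) = -2*z*(-5) = -(-10)*z = 10*z)
Q = 7/6 (Q = -7/(-6) = -7*(-1/6) = 7/6 ≈ 1.1667)
p(c) = 7*c/6 (p(c) = (7*(c/c)/6)*c = ((7/6)*1)*c = 7*c/6)
(27716 + 12355)*(-21080 + p(g(H(1, -5), -6))) = (27716 + 12355)*(-21080 + 7*(10*(-1))/6) = 40071*(-21080 + (7/6)*(-10)) = 40071*(-21080 - 35/3) = 40071*(-63275/3) = -845164175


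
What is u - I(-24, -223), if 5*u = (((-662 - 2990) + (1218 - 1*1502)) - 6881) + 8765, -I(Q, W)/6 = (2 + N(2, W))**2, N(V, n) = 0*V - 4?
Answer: -1932/5 ≈ -386.40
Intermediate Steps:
N(V, n) = -4 (N(V, n) = 0 - 4 = -4)
I(Q, W) = -24 (I(Q, W) = -6*(2 - 4)**2 = -6*(-2)**2 = -6*4 = -24)
u = -2052/5 (u = ((((-662 - 2990) + (1218 - 1*1502)) - 6881) + 8765)/5 = (((-3652 + (1218 - 1502)) - 6881) + 8765)/5 = (((-3652 - 284) - 6881) + 8765)/5 = ((-3936 - 6881) + 8765)/5 = (-10817 + 8765)/5 = (1/5)*(-2052) = -2052/5 ≈ -410.40)
u - I(-24, -223) = -2052/5 - 1*(-24) = -2052/5 + 24 = -1932/5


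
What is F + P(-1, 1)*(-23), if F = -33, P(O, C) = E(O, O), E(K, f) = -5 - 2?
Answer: 128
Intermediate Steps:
E(K, f) = -7
P(O, C) = -7
F + P(-1, 1)*(-23) = -33 - 7*(-23) = -33 + 161 = 128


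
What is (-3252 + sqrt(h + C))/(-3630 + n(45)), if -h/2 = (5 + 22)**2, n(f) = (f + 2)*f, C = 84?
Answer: 1084/505 - I*sqrt(1374)/1515 ≈ 2.1465 - 0.024467*I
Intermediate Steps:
n(f) = f*(2 + f) (n(f) = (2 + f)*f = f*(2 + f))
h = -1458 (h = -2*(5 + 22)**2 = -2*27**2 = -2*729 = -1458)
(-3252 + sqrt(h + C))/(-3630 + n(45)) = (-3252 + sqrt(-1458 + 84))/(-3630 + 45*(2 + 45)) = (-3252 + sqrt(-1374))/(-3630 + 45*47) = (-3252 + I*sqrt(1374))/(-3630 + 2115) = (-3252 + I*sqrt(1374))/(-1515) = (-3252 + I*sqrt(1374))*(-1/1515) = 1084/505 - I*sqrt(1374)/1515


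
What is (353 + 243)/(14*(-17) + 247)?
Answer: 596/9 ≈ 66.222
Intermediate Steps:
(353 + 243)/(14*(-17) + 247) = 596/(-238 + 247) = 596/9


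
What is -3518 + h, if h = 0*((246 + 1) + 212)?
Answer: -3518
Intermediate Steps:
h = 0 (h = 0*(247 + 212) = 0*459 = 0)
-3518 + h = -3518 + 0 = -3518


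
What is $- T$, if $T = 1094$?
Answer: $-1094$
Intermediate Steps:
$- T = \left(-1\right) 1094 = -1094$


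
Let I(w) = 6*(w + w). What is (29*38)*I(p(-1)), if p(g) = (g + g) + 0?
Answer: -26448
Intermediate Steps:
p(g) = 2*g (p(g) = 2*g + 0 = 2*g)
I(w) = 12*w (I(w) = 6*(2*w) = 12*w)
(29*38)*I(p(-1)) = (29*38)*(12*(2*(-1))) = 1102*(12*(-2)) = 1102*(-24) = -26448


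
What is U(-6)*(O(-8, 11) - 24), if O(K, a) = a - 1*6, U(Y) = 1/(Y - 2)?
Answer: 19/8 ≈ 2.3750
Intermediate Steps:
U(Y) = 1/(-2 + Y)
O(K, a) = -6 + a (O(K, a) = a - 6 = -6 + a)
U(-6)*(O(-8, 11) - 24) = ((-6 + 11) - 24)/(-2 - 6) = (5 - 24)/(-8) = -⅛*(-19) = 19/8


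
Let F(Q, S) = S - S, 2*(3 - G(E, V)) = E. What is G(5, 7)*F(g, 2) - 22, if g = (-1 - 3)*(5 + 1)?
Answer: -22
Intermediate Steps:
G(E, V) = 3 - E/2
g = -24 (g = -4*6 = -24)
F(Q, S) = 0
G(5, 7)*F(g, 2) - 22 = (3 - 1/2*5)*0 - 22 = (3 - 5/2)*0 - 22 = (1/2)*0 - 22 = 0 - 22 = -22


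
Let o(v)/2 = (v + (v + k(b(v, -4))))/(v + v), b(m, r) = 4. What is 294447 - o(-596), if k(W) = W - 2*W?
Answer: 43872304/149 ≈ 2.9445e+5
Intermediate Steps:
k(W) = -W
o(v) = (-4 + 2*v)/v (o(v) = 2*((v + (v - 1*4))/(v + v)) = 2*((v + (v - 4))/((2*v))) = 2*((v + (-4 + v))*(1/(2*v))) = 2*((-4 + 2*v)*(1/(2*v))) = 2*((-4 + 2*v)/(2*v)) = (-4 + 2*v)/v)
294447 - o(-596) = 294447 - (2 - 4/(-596)) = 294447 - (2 - 4*(-1/596)) = 294447 - (2 + 1/149) = 294447 - 1*299/149 = 294447 - 299/149 = 43872304/149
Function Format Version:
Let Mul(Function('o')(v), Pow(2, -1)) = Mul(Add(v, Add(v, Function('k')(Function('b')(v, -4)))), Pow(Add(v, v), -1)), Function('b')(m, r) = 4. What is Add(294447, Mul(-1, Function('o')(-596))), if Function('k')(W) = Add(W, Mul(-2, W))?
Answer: Rational(43872304, 149) ≈ 2.9445e+5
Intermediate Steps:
Function('k')(W) = Mul(-1, W)
Function('o')(v) = Mul(Pow(v, -1), Add(-4, Mul(2, v))) (Function('o')(v) = Mul(2, Mul(Add(v, Add(v, Mul(-1, 4))), Pow(Add(v, v), -1))) = Mul(2, Mul(Add(v, Add(v, -4)), Pow(Mul(2, v), -1))) = Mul(2, Mul(Add(v, Add(-4, v)), Mul(Rational(1, 2), Pow(v, -1)))) = Mul(2, Mul(Add(-4, Mul(2, v)), Mul(Rational(1, 2), Pow(v, -1)))) = Mul(2, Mul(Rational(1, 2), Pow(v, -1), Add(-4, Mul(2, v)))) = Mul(Pow(v, -1), Add(-4, Mul(2, v))))
Add(294447, Mul(-1, Function('o')(-596))) = Add(294447, Mul(-1, Add(2, Mul(-4, Pow(-596, -1))))) = Add(294447, Mul(-1, Add(2, Mul(-4, Rational(-1, 596))))) = Add(294447, Mul(-1, Add(2, Rational(1, 149)))) = Add(294447, Mul(-1, Rational(299, 149))) = Add(294447, Rational(-299, 149)) = Rational(43872304, 149)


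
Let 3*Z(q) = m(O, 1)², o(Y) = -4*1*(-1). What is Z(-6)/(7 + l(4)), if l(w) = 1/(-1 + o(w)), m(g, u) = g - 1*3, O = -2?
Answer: 25/22 ≈ 1.1364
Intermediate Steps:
o(Y) = 4 (o(Y) = -4*(-1) = 4)
m(g, u) = -3 + g (m(g, u) = g - 3 = -3 + g)
l(w) = ⅓ (l(w) = 1/(-1 + 4) = 1/3 = ⅓)
Z(q) = 25/3 (Z(q) = (-3 - 2)²/3 = (⅓)*(-5)² = (⅓)*25 = 25/3)
Z(-6)/(7 + l(4)) = (25/3)/(7 + ⅓) = (25/3)/(22/3) = (3/22)*(25/3) = 25/22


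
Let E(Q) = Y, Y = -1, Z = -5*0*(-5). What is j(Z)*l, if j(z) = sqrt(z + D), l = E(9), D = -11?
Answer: -I*sqrt(11) ≈ -3.3166*I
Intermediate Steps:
Z = 0 (Z = 0*(-5) = 0)
E(Q) = -1
l = -1
j(z) = sqrt(-11 + z) (j(z) = sqrt(z - 11) = sqrt(-11 + z))
j(Z)*l = sqrt(-11 + 0)*(-1) = sqrt(-11)*(-1) = (I*sqrt(11))*(-1) = -I*sqrt(11)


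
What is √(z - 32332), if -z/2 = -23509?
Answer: √14686 ≈ 121.19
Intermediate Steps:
z = 47018 (z = -2*(-23509) = 47018)
√(z - 32332) = √(47018 - 32332) = √14686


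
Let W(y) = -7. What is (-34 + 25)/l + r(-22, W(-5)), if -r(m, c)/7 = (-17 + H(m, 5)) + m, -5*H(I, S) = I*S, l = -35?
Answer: 4174/35 ≈ 119.26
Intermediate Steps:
H(I, S) = -I*S/5
r(m, c) = 119 (r(m, c) = -7*((-17 - ⅕*m*5) + m) = -7*((-17 - m) + m) = -7*(-17) = 119)
(-34 + 25)/l + r(-22, W(-5)) = (-34 + 25)/(-35) + 119 = -1/35*(-9) + 119 = 9/35 + 119 = 4174/35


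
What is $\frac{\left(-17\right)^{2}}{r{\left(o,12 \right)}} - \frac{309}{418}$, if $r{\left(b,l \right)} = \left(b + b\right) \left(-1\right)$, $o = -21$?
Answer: $\frac{26956}{4389} \approx 6.1417$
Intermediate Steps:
$r{\left(b,l \right)} = - 2 b$ ($r{\left(b,l \right)} = 2 b \left(-1\right) = - 2 b$)
$\frac{\left(-17\right)^{2}}{r{\left(o,12 \right)}} - \frac{309}{418} = \frac{\left(-17\right)^{2}}{\left(-2\right) \left(-21\right)} - \frac{309}{418} = \frac{289}{42} - \frac{309}{418} = \frac{26956}{4389}$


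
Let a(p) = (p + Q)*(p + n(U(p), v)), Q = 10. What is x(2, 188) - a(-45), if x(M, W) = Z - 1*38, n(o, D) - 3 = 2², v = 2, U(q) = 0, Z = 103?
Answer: -1265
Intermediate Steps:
n(o, D) = 7 (n(o, D) = 3 + 2² = 3 + 4 = 7)
x(M, W) = 65 (x(M, W) = 103 - 1*38 = 103 - 38 = 65)
a(p) = (7 + p)*(10 + p) (a(p) = (p + 10)*(p + 7) = (10 + p)*(7 + p) = (7 + p)*(10 + p))
x(2, 188) - a(-45) = 65 - (70 + (-45)² + 17*(-45)) = 65 - (70 + 2025 - 765) = 65 - 1*1330 = 65 - 1330 = -1265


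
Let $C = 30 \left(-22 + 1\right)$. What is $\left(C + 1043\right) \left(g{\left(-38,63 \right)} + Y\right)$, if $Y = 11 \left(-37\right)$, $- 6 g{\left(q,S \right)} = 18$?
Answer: $-169330$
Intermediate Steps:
$g{\left(q,S \right)} = -3$ ($g{\left(q,S \right)} = \left(- \frac{1}{6}\right) 18 = -3$)
$C = -630$ ($C = 30 \left(-21\right) = -630$)
$Y = -407$
$\left(C + 1043\right) \left(g{\left(-38,63 \right)} + Y\right) = \left(-630 + 1043\right) \left(-3 - 407\right) = 413 \left(-410\right) = -169330$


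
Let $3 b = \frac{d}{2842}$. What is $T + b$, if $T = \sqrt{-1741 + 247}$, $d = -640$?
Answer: $- \frac{320}{4263} + 3 i \sqrt{166} \approx -0.075065 + 38.652 i$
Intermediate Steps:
$T = 3 i \sqrt{166}$ ($T = \sqrt{-1494} = 3 i \sqrt{166} \approx 38.652 i$)
$b = - \frac{320}{4263}$ ($b = \frac{\left(-640\right) \frac{1}{2842}}{3} = \frac{1}{3} \left(- \frac{320}{1421}\right) = - \frac{320}{4263} \approx -0.075065$)
$T + b = 3 i \sqrt{166} - \frac{320}{4263} = - \frac{320}{4263} + 3 i \sqrt{166}$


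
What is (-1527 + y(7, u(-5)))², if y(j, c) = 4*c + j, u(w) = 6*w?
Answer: 2689600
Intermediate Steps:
y(j, c) = j + 4*c
(-1527 + y(7, u(-5)))² = (-1527 + (7 + 4*(6*(-5))))² = (-1527 + (7 + 4*(-30)))² = (-1527 + (7 - 120))² = (-1527 - 113)² = (-1640)² = 2689600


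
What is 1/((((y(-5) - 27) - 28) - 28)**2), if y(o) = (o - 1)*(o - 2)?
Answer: 1/1681 ≈ 0.00059488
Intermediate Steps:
y(o) = (-1 + o)*(-2 + o)
1/((((y(-5) - 27) - 28) - 28)**2) = 1/(((((2 + (-5)**2 - 3*(-5)) - 27) - 28) - 28)**2) = 1/(((((2 + 25 + 15) - 27) - 28) - 28)**2) = 1/((((42 - 27) - 28) - 28)**2) = 1/(((15 - 28) - 28)**2) = 1/((-13 - 28)**2) = 1/((-41)**2) = 1/1681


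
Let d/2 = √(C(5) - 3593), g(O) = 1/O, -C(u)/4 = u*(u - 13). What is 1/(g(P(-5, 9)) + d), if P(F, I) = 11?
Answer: 11/1661573 - 242*I*√3433/1661573 ≈ 6.6202e-6 - 0.0085336*I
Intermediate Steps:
C(u) = -4*u*(-13 + u) (C(u) = -4*u*(u - 13) = -4*u*(-13 + u))
d = 2*I*√3433 (d = 2*√(4*5*(13 - 1*5) - 3593) = 2*√(4*5*(13 - 5) - 3593) = 2*√(4*5*8 - 3593) = 2*√(160 - 3593) = 2*√(-3433) = 2*(I*√3433) = 2*I*√3433 ≈ 117.18*I)
1/(g(P(-5, 9)) + d) = 1/(1/11 + 2*I*√3433)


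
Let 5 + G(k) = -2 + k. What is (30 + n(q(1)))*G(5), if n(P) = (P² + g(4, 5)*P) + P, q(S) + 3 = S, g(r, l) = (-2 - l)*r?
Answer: -176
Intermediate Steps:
g(r, l) = r*(-2 - l)
q(S) = -3 + S
n(P) = P² - 27*P (n(P) = (P² + (-1*4*(2 + 5))*P) + P = (P² + (-1*4*7)*P) + P = (P² - 28*P) + P = P² - 27*P)
G(k) = -7 + k (G(k) = -5 + (-2 + k) = -7 + k)
(30 + n(q(1)))*G(5) = (30 + (-3 + 1)*(-27 + (-3 + 1)))*(-7 + 5) = (30 - 2*(-27 - 2))*(-2) = (30 - 2*(-29))*(-2) = (30 + 58)*(-2) = 88*(-2) = -176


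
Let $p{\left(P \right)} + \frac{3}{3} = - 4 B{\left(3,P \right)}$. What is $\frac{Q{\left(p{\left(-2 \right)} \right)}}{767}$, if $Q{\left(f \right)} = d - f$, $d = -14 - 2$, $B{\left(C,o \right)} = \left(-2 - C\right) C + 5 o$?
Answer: $- \frac{115}{767} \approx -0.14993$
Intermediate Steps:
$B{\left(C,o \right)} = 5 o + C \left(-2 - C\right)$ ($B{\left(C,o \right)} = C \left(-2 - C\right) + 5 o = 5 o + C \left(-2 - C\right)$)
$p{\left(P \right)} = 59 - 20 P$ ($p{\left(P \right)} = -1 - 4 \left(- 3^{2} - 6 + 5 P\right) = -1 - 4 \left(\left(-1\right) 9 - 6 + 5 P\right) = -1 - 4 \left(-9 - 6 + 5 P\right) = -1 - 4 \left(-15 + 5 P\right) = -1 - \left(-60 + 20 P\right) = 59 - 20 P$)
$d = -16$ ($d = -14 - 2 = -16$)
$Q{\left(f \right)} = -16 - f$
$\frac{Q{\left(p{\left(-2 \right)} \right)}}{767} = \frac{-16 - \left(59 - -40\right)}{767} = \left(-16 - \left(59 + 40\right)\right) \frac{1}{767} = \left(-16 - 99\right) \frac{1}{767} = \left(-115\right) \frac{1}{767} = - \frac{115}{767}$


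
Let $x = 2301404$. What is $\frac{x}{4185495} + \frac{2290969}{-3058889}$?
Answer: $- \frac{2549099914499}{12802964615055} \approx -0.1991$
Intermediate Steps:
$\frac{x}{4185495} + \frac{2290969}{-3058889} = \frac{2301404}{4185495} + \frac{2290969}{-3058889} = 2301404 \cdot \frac{1}{4185495} + 2290969 \left(- \frac{1}{3058889}\right) = \frac{2301404}{4185495} - \frac{2290969}{3058889} = - \frac{2549099914499}{12802964615055}$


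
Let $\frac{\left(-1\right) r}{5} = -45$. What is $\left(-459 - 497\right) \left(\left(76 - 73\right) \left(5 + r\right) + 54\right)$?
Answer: $-711264$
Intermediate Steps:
$r = 225$ ($r = \left(-5\right) \left(-45\right) = 225$)
$\left(-459 - 497\right) \left(\left(76 - 73\right) \left(5 + r\right) + 54\right) = \left(-459 - 497\right) \left(\left(76 - 73\right) \left(5 + 225\right) + 54\right) = - 956 \left(3 \cdot 230 + 54\right) = - 956 \left(690 + 54\right) = \left(-956\right) 744 = -711264$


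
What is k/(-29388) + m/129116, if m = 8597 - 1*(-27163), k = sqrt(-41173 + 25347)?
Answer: 8940/32279 - I*sqrt(15826)/29388 ≈ 0.27696 - 0.0042807*I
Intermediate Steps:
k = I*sqrt(15826) (k = sqrt(-15826) = I*sqrt(15826) ≈ 125.8*I)
m = 35760 (m = 8597 + 27163 = 35760)
k/(-29388) + m/129116 = (I*sqrt(15826))/(-29388) + 35760/129116 = (I*sqrt(15826))*(-1/29388) + 35760*(1/129116) = -I*sqrt(15826)/29388 + 8940/32279 = 8940/32279 - I*sqrt(15826)/29388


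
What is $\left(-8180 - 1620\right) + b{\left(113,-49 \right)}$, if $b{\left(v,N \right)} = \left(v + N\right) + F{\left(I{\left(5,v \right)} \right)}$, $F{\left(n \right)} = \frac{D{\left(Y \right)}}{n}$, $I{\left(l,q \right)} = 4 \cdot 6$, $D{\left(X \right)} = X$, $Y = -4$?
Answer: $- \frac{58417}{6} \approx -9736.2$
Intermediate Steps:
$I{\left(l,q \right)} = 24$
$F{\left(n \right)} = - \frac{4}{n}$
$b{\left(v,N \right)} = - \frac{1}{6} + N + v$ ($b{\left(v,N \right)} = \left(v + N\right) - \frac{4}{24} = \left(N + v\right) - \frac{1}{6} = - \frac{1}{6} + N + v$)
$\left(-8180 - 1620\right) + b{\left(113,-49 \right)} = \left(-8180 - 1620\right) - - \frac{383}{6} = -9800 + \frac{383}{6} = - \frac{58417}{6}$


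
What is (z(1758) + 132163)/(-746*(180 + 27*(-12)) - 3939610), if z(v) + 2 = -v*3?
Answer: -126887/3832186 ≈ -0.033111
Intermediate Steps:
z(v) = -2 - 3*v (z(v) = -2 - v*3 = -2 - 3*v)
(z(1758) + 132163)/(-746*(180 + 27*(-12)) - 3939610) = ((-2 - 3*1758) + 132163)/(-746*(180 + 27*(-12)) - 3939610) = ((-2 - 5274) + 132163)/(-746*(180 - 324) - 3939610) = (-5276 + 132163)/(-746*(-144) - 3939610) = 126887/(107424 - 3939610) = 126887/(-3832186) = 126887*(-1/3832186) = -126887/3832186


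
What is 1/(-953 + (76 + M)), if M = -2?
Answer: -1/879 ≈ -0.0011377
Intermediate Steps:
1/(-953 + (76 + M)) = 1/(-953 + (76 - 2)) = 1/(-953 + 74) = 1/(-879) = -1/879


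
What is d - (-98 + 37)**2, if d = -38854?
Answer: -42575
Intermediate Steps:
d - (-98 + 37)**2 = -38854 - (-98 + 37)**2 = -38854 - 1*(-61)**2 = -38854 - 1*3721 = -38854 - 3721 = -42575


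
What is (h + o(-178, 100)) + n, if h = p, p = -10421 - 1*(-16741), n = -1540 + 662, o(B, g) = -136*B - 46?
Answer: 29604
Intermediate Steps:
o(B, g) = -46 - 136*B
n = -878
p = 6320 (p = -10421 + 16741 = 6320)
h = 6320
(h + o(-178, 100)) + n = (6320 + (-46 - 136*(-178))) - 878 = (6320 + (-46 + 24208)) - 878 = (6320 + 24162) - 878 = 30482 - 878 = 29604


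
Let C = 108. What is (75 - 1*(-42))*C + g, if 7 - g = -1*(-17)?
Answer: 12626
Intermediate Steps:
g = -10 (g = 7 - (-1)*(-17) = 7 - 1*17 = 7 - 17 = -10)
(75 - 1*(-42))*C + g = (75 - 1*(-42))*108 - 10 = (75 + 42)*108 - 10 = 117*108 - 10 = 12636 - 10 = 12626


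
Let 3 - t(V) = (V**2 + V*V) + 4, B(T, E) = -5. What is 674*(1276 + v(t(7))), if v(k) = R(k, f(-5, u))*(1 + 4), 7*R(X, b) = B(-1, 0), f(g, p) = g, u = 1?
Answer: 6003318/7 ≈ 8.5762e+5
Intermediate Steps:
R(X, b) = -5/7 (R(X, b) = (1/7)*(-5) = -5/7)
t(V) = -1 - 2*V**2 (t(V) = 3 - ((V**2 + V*V) + 4) = 3 - ((V**2 + V**2) + 4) = 3 - (2*V**2 + 4) = 3 - (4 + 2*V**2) = 3 + (-4 - 2*V**2) = -1 - 2*V**2)
v(k) = -25/7 (v(k) = -5*(1 + 4)/7 = -5/7*5 = -25/7)
674*(1276 + v(t(7))) = 674*(1276 - 25/7) = 674*(8907/7) = 6003318/7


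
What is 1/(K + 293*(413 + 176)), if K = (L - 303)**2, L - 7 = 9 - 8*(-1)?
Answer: 1/250418 ≈ 3.9933e-6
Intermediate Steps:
L = 24 (L = 7 + (9 - 8*(-1)) = 7 + (9 + 8) = 7 + 17 = 24)
K = 77841 (K = (24 - 303)**2 = (-279)**2 = 77841)
1/(K + 293*(413 + 176)) = 1/(77841 + 293*(413 + 176)) = 1/(77841 + 293*589) = 1/(77841 + 172577) = 1/250418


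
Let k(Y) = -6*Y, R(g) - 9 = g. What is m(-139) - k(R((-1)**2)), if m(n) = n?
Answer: -79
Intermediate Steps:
R(g) = 9 + g
m(-139) - k(R((-1)**2)) = -139 - (-6)*(9 + (-1)**2) = -139 - (-6)*(9 + 1) = -139 - (-6)*10 = -139 - 1*(-60) = -139 + 60 = -79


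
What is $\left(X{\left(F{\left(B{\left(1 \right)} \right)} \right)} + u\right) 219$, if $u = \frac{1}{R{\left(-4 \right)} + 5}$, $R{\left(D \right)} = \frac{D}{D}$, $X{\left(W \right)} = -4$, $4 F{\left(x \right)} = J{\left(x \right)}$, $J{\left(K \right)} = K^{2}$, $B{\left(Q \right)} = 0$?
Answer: $- \frac{1679}{2} \approx -839.5$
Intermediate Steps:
$F{\left(x \right)} = \frac{x^{2}}{4}$
$R{\left(D \right)} = 1$
$u = \frac{1}{6}$ ($u = \frac{1}{1 + 5} = \frac{1}{6} \approx 0.16667$)
$\left(X{\left(F{\left(B{\left(1 \right)} \right)} \right)} + u\right) 219 = \left(-4 + \frac{1}{6}\right) 219 = \left(- \frac{23}{6}\right) 219 = - \frac{1679}{2}$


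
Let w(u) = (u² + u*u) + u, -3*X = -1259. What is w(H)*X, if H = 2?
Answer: 12590/3 ≈ 4196.7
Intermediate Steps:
X = 1259/3 (X = -⅓*(-1259) = 1259/3 ≈ 419.67)
w(u) = u + 2*u² (w(u) = (u² + u²) + u = 2*u² + u = u + 2*u²)
w(H)*X = (2*(1 + 2*2))*(1259/3) = (2*(1 + 4))*(1259/3) = (2*5)*(1259/3) = 10*(1259/3) = 12590/3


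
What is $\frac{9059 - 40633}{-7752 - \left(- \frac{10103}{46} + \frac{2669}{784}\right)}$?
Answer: $\frac{569342368}{135885075} \approx 4.1899$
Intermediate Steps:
$\frac{9059 - 40633}{-7752 - \left(- \frac{10103}{46} + \frac{2669}{784}\right)} = - \frac{31574}{-7752 - - \frac{3898989}{18032}} = - \frac{31574}{-7752 + \left(\frac{10103}{46} - \frac{2669}{784}\right)} = - \frac{31574}{-7752 + \frac{3898989}{18032}} = - \frac{31574}{- \frac{135885075}{18032}} = \left(-31574\right) \left(- \frac{18032}{135885075}\right) = \frac{569342368}{135885075}$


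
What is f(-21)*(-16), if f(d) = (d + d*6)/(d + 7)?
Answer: -168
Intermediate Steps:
f(d) = 7*d/(7 + d) (f(d) = (d + 6*d)/(7 + d) = (7*d)/(7 + d) = 7*d/(7 + d))
f(-21)*(-16) = (7*(-21)/(7 - 21))*(-16) = (7*(-21)/(-14))*(-16) = (7*(-21)*(-1/14))*(-16) = (21/2)*(-16) = -168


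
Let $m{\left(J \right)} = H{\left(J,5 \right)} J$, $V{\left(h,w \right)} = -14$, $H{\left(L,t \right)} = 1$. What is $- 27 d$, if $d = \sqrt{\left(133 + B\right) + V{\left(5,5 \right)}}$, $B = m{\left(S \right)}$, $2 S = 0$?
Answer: $- 27 \sqrt{119} \approx -294.54$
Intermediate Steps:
$S = 0$ ($S = \frac{1}{2} \cdot 0 = 0$)
$m{\left(J \right)} = J$ ($m{\left(J \right)} = 1 J = J$)
$B = 0$
$d = \sqrt{119}$ ($d = \sqrt{\left(133 + 0\right) - 14} = \sqrt{133 - 14} = \sqrt{119} \approx 10.909$)
$- 27 d = - 27 \sqrt{119}$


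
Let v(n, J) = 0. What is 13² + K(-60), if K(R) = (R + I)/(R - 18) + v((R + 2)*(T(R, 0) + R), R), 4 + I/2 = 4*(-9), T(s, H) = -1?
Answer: 6661/39 ≈ 170.79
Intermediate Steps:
I = -80 (I = -8 + 2*(4*(-9)) = -8 + 2*(-36) = -8 - 72 = -80)
K(R) = (-80 + R)/(-18 + R) (K(R) = (R - 80)/(R - 18) + 0 = (-80 + R)/(-18 + R) + 0 = (-80 + R)/(-18 + R))
13² + K(-60) = 13² + (-80 - 60)/(-18 - 60) = 169 - 140/(-78) = 169 - 1/78*(-140) = 169 + 70/39 = 6661/39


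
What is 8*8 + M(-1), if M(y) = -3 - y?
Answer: 62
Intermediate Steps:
8*8 + M(-1) = 8*8 + (-3 - 1*(-1)) = 64 + (-3 + 1) = 64 - 2 = 62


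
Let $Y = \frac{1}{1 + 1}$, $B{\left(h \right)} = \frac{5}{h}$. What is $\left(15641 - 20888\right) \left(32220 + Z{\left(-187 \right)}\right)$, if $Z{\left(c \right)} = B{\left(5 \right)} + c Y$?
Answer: $- \frac{337145985}{2} \approx -1.6857 \cdot 10^{8}$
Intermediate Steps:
$Y = \frac{1}{2} \approx 0.5$
$Z{\left(c \right)} = 1 + \frac{c}{2}$ ($Z{\left(c \right)} = \frac{5}{5} + c \frac{1}{2} = 5 \cdot \frac{1}{5} + \frac{c}{2} = 1 + \frac{c}{2}$)
$\left(15641 - 20888\right) \left(32220 + Z{\left(-187 \right)}\right) = \left(15641 - 20888\right) \left(32220 + \left(1 + \frac{1}{2} \left(-187\right)\right)\right) = \left(15641 - 20888\right) \left(32220 + \left(1 - \frac{187}{2}\right)\right) = - 5247 \left(32220 - \frac{185}{2}\right) = \left(-5247\right) \frac{64255}{2} = - \frac{337145985}{2}$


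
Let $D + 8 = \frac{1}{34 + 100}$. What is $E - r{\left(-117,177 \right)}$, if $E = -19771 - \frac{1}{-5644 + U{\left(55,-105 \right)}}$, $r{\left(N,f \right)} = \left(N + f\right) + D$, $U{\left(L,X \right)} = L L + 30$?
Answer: $- \frac{6877116553}{346926} \approx -19823.0$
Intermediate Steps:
$D = - \frac{1071}{134}$ ($D = -8 + \frac{1}{34 + 100} = -8 + \frac{1}{134} = - \frac{1071}{134} \approx -7.9925$)
$U{\left(L,X \right)} = 30 + L^{2}$ ($U{\left(L,X \right)} = L^{2} + 30 = 30 + L^{2}$)
$r{\left(N,f \right)} = - \frac{1071}{134} + N + f$ ($r{\left(N,f \right)} = \left(N + f\right) - \frac{1071}{134} = - \frac{1071}{134} + N + f$)
$E = - \frac{51187118}{2589}$ ($E = -19771 - \frac{1}{-5644 + \left(30 + 55^{2}\right)} = -19771 - \frac{1}{-5644 + \left(30 + 3025\right)} = -19771 - \frac{1}{-5644 + 3055} = -19771 - \frac{1}{-2589} = -19771 - - \frac{1}{2589} = -19771 + \frac{1}{2589} = - \frac{51187118}{2589} \approx -19771.0$)
$E - r{\left(-117,177 \right)} = - \frac{51187118}{2589} - \left(- \frac{1071}{134} - 117 + 177\right) = - \frac{51187118}{2589} - \frac{6969}{134} = - \frac{6877116553}{346926}$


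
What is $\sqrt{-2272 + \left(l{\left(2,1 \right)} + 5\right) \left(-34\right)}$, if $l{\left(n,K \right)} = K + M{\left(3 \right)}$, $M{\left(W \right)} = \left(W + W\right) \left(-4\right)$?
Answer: $2 i \sqrt{415} \approx 40.743 i$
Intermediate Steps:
$M{\left(W \right)} = - 8 W$ ($M{\left(W \right)} = 2 W \left(-4\right) = - 8 W$)
$l{\left(n,K \right)} = -24 + K$ ($l{\left(n,K \right)} = K - 24 = -24 + K$)
$\sqrt{-2272 + \left(l{\left(2,1 \right)} + 5\right) \left(-34\right)} = \sqrt{-2272 + \left(\left(-24 + 1\right) + 5\right) \left(-34\right)} = \sqrt{-2272 + \left(-23 + 5\right) \left(-34\right)} = \sqrt{-2272 - -612} = \sqrt{-2272 + 612} = \sqrt{-1660} = 2 i \sqrt{415}$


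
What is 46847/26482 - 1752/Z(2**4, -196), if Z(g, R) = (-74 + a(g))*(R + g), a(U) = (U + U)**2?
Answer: 335718061/188684250 ≈ 1.7793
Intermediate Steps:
a(U) = 4*U**2 (a(U) = (2*U)**2 = 4*U**2)
Z(g, R) = (-74 + 4*g**2)*(R + g)
46847/26482 - 1752/Z(2**4, -196) = 46847/26482 - 1752/(-74*(-196) - 74*2**4 + 4*(2**4)**3 + 4*(-196)*(2**4)**2) = 46847*(1/26482) - 1752/(14504 - 74*16 + 4*16**3 + 4*(-196)*16**2) = 46847/26482 - 1752/(14504 - 1184 + 4*4096 + 4*(-196)*256) = 46847/26482 - 1752/(14504 - 1184 + 16384 - 200704) = 46847/26482 - 1752/(-171000) = 46847/26482 - 1752*(-1/171000) = 46847/26482 + 73/7125 = 335718061/188684250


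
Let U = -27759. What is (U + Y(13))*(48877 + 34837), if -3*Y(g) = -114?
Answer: -2320635794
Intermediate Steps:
Y(g) = 38 (Y(g) = -1/3*(-114) = 38)
(U + Y(13))*(48877 + 34837) = (-27759 + 38)*(48877 + 34837) = -27721*83714 = -2320635794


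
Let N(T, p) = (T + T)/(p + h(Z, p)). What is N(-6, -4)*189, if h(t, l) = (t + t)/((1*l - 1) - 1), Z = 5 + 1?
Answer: 378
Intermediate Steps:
Z = 6
h(t, l) = 2*t/(-2 + l) (h(t, l) = (2*t)/((l - 1) - 1) = (2*t)/((-1 + l) - 1) = (2*t)/(-2 + l) = 2*t/(-2 + l))
N(T, p) = 2*T/(p + 12/(-2 + p)) (N(T, p) = (T + T)/(p + 2*6/(-2 + p)) = (2*T)/(p + 12/(-2 + p)) = 2*T/(p + 12/(-2 + p)))
N(-6, -4)*189 = (2*(-6)*(-2 - 4)/(12 - 4*(-2 - 4)))*189 = (2*(-6)*(-6)/(12 - 4*(-6)))*189 = (2*(-6)*(-6)/(12 + 24))*189 = (2*(-6)*(-6)/36)*189 = (2*(-6)*(1/36)*(-6))*189 = 2*189 = 378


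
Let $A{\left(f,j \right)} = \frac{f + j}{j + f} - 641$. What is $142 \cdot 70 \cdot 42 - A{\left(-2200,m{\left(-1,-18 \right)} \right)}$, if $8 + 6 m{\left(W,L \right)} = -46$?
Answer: $418120$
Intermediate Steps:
$m{\left(W,L \right)} = -9$ ($m{\left(W,L \right)} = - \frac{4}{3} + \frac{1}{6} \left(-46\right) = - \frac{4}{3} - \frac{23}{3} = -9$)
$A{\left(f,j \right)} = -640$ ($A{\left(f,j \right)} = \frac{f + j}{f + j} - 641 = 1 - 641 = -640$)
$142 \cdot 70 \cdot 42 - A{\left(-2200,m{\left(-1,-18 \right)} \right)} = 142 \cdot 70 \cdot 42 - -640 = 9940 \cdot 42 + 640 = 417480 + 640 = 418120$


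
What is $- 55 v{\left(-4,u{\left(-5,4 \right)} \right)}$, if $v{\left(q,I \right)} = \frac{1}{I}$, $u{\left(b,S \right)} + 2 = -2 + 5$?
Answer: $-55$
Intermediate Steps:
$u{\left(b,S \right)} = 1$ ($u{\left(b,S \right)} = -2 + \left(-2 + 5\right) = -2 + 3 = 1$)
$- 55 v{\left(-4,u{\left(-5,4 \right)} \right)} = - \frac{55}{1} = \left(-55\right) 1 = -55$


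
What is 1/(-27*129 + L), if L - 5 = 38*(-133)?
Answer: -1/8532 ≈ -0.00011721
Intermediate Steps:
L = -5049 (L = 5 + 38*(-133) = 5 - 5054 = -5049)
1/(-27*129 + L) = 1/(-27*129 - 5049) = 1/(-3483 - 5049) = 1/(-8532) = -1/8532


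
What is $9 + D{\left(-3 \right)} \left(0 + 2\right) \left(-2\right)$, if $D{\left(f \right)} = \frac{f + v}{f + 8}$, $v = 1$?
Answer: $\frac{53}{5} \approx 10.6$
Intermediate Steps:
$D{\left(f \right)} = \frac{1 + f}{8 + f}$ ($D{\left(f \right)} = \frac{f + 1}{f + 8} = \frac{1 + f}{8 + f}$)
$9 + D{\left(-3 \right)} \left(0 + 2\right) \left(-2\right) = 9 + \frac{1 - 3}{8 - 3} \left(0 + 2\right) \left(-2\right) = 9 + \frac{1}{5} \left(-2\right) 2 \left(-2\right) = 9 + \frac{1}{5} \left(-2\right) \left(-4\right) = 9 - - \frac{8}{5} = 9 + \frac{8}{5} = \frac{53}{5}$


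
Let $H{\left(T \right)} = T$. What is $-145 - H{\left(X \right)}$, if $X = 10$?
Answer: $-155$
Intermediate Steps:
$-145 - H{\left(X \right)} = -145 - 10 = -155$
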